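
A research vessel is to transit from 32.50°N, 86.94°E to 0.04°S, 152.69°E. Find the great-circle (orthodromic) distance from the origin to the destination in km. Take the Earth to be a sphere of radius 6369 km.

Haversine: a = sin²(Δφ/2)+cos φ₁ cos φ₂ sin²(Δλ/2) = 0.32699;  σ = 2·atan2(√a,√(1−a))
σ = 69.756° → d = Rσ = 6369·1.21747 = 7754 km

7754 km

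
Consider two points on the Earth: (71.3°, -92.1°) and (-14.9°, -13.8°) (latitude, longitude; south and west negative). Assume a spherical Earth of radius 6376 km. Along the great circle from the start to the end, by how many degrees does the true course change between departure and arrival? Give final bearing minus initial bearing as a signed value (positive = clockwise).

+55.6°

At departure: θ₁ = atan2(sin Δλ cos φ₂, cos φ₁ sin φ₂ − sin φ₁ cos φ₂ cos Δλ) = 105.82°
At arrival: θ₂ = atan2(sin Δλ cos φ₁, −cos φ₂ sin φ₁ + sin φ₂ cos φ₁ cos Δλ) = 161.38°
Δθ = θ₂ − θ₁ = +55.6°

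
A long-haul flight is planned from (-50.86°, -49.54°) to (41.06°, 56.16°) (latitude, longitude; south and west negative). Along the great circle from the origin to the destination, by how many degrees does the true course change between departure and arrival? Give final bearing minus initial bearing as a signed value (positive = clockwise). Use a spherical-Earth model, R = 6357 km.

Initial bearing θ₁ = atan2(sin Δλ cos φ₂, cos φ₁ sin φ₂ − sin φ₁ cos φ₂ cos Δλ) = 70.55°
Final bearing θ₂ = (initial bearing from the destination back to the start) + 180° = 52.13°
Δθ = θ₂ − θ₁ = -18.4°

-18.4°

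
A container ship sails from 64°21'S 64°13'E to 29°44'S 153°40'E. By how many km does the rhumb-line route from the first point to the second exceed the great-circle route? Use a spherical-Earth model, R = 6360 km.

Great circle: cos σ = sin φ₁ sin φ₂ + cos φ₁ cos φ₂ cos Δλ,  σ = 1.1032 rad → d_gc = 7016.7 km
Rhumb line: Δψ = +0.9360, q = Δφ/Δψ = 0.6455, d_rh = R√(Δφ²+q²Δλ²) = 7472.8 km
Excess = 7472.8 − 7016.7 = 456.1 ≈ 456 km

456 km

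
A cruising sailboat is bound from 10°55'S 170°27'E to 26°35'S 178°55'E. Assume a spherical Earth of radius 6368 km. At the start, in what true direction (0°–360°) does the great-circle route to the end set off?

θ = atan2( sin Δλ·cos φ₂ ,  cos φ₁ sin φ₂ − sin φ₁ cos φ₂ cos Δλ )
  = atan2(+0.1317, -0.2719) = 154.16°

154.2°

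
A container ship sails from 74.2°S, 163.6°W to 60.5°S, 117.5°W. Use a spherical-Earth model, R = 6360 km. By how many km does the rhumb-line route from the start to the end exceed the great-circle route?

56 km

Great circle: cos σ = sin φ₁ sin φ₂ + cos φ₁ cos φ₂ cos Δλ,  σ = 0.3752 rad → d_gc = 2386.2 km
Rhumb line: Δψ = +0.6405, q = Δφ/Δψ = 0.3733, d_rh = R√(Δφ²+q²Δλ²) = 2441.8 km
Excess = 2441.8 − 2386.2 = 55.6 ≈ 56 km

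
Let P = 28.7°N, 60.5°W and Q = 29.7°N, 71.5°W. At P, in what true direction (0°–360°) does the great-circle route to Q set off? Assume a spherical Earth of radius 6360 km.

θ = atan2( sin Δλ·cos φ₂ ,  cos φ₁ sin φ₂ − sin φ₁ cos φ₂ cos Δλ )
  = atan2(-0.1657, +0.0251) = 278.62°

278.6°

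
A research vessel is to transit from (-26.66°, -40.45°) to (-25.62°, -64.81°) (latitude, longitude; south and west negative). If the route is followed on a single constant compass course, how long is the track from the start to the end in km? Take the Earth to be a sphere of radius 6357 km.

Δψ = ln[tan(π/4+φ₂/2)/tan(π/4+φ₁/2)] = +0.0202;  Δφ = +0.0182 rad,  Δλ = -0.4252 rad
q = Δφ/Δψ = 0.8977
d = R·√(Δφ² + q²Δλ²) = 6357·0.38210 = 2429 km

2429 km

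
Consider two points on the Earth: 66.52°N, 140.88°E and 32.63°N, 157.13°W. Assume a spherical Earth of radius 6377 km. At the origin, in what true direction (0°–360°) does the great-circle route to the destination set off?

N = sin Δλ·cos φ₂ = +0.7435;  D = cos φ₁ sin φ₂ − sin φ₁ cos φ₂ cos Δλ = -0.1479
initial course = atan2(N, D) = 101.25°

101.3°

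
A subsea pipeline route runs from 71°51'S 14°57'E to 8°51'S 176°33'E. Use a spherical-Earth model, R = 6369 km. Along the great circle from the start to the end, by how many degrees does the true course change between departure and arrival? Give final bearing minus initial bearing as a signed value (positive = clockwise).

At departure: θ₁ = atan2(sin Δλ cos φ₂, cos φ₁ sin φ₂ − sin φ₁ cos φ₂ cos Δλ) = 161.62°
At arrival: θ₂ = atan2(sin Δλ cos φ₁, −cos φ₂ sin φ₁ + sin φ₂ cos φ₁ cos Δλ) = 5.70°
Δθ = θ₂ − θ₁ = -155.9°

-155.9°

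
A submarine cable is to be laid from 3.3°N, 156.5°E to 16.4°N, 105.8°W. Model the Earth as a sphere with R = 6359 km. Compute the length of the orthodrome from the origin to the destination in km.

10703 km

Haversine: a = sin²(Δφ/2)+cos φ₁ cos φ₂ sin²(Δλ/2) = 0.55603;  σ = 2·atan2(√a,√(1−a))
σ = 96.435° → d = Rσ = 6359·1.68310 = 10703 km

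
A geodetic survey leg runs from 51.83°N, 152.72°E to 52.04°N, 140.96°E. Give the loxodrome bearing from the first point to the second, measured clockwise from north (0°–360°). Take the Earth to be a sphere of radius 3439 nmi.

Meridional parts: M(φ₁)=+1.0614, M(φ₂)=+1.0673 → ΔM = +0.0059;  Δλ = -0.2053 rad
tan C = Δλ / ΔM = -34.5270 → C = 271.66°

271.7°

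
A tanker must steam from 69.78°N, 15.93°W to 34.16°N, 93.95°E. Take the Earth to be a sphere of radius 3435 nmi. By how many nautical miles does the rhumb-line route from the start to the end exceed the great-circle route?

454 nmi

Great circle: cos σ = sin φ₁ sin φ₂ + cos φ₁ cos φ₂ cos Δλ,  σ = 1.1267 rad → d_gc = 3870.2 nmi
Rhumb line: Δψ = -1.0892, q = Δφ/Δψ = 0.5708, d_rh = R√(Δφ²+q²Δλ²) = 4324.0 nmi
Excess = 4324.0 − 3870.2 = 453.8 ≈ 454 nmi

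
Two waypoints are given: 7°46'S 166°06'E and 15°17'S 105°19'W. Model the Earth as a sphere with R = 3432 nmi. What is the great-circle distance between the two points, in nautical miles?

Haversine: a = sin²(Δφ/2)+cos φ₁ cos φ₂ sin²(Δλ/2) = 0.47037;  σ = 2·atan2(√a,√(1−a))
σ = 86.603° → d = Rσ = 3432·1.51151 = 5188 nmi

5188 nmi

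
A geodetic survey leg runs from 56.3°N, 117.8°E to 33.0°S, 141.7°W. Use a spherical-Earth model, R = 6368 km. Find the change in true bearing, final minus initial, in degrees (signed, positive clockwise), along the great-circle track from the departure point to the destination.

At departure: θ₁ = atan2(sin Δλ cos φ₂, cos φ₁ sin φ₂ − sin φ₁ cos φ₂ cos Δλ) = 101.98°
At arrival: θ₂ = atan2(sin Δλ cos φ₁, −cos φ₂ sin φ₁ + sin φ₂ cos φ₁ cos Δλ) = 139.67°
Δθ = θ₂ − θ₁ = +37.7°

+37.7°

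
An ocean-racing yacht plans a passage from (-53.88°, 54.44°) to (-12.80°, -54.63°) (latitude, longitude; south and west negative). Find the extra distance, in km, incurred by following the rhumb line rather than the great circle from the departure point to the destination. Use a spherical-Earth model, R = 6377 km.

669 km

Great circle: cos σ = sin φ₁ sin φ₂ + cos φ₁ cos φ₂ cos Δλ,  σ = 1.5796 rad → d_gc = 10073.4 km
Rhumb line: Δψ = +0.8953, q = Δφ/Δψ = 0.8008, d_rh = R√(Δφ²+q²Δλ²) = 10742.8 km
Excess = 10742.8 − 10073.4 = 669.4 ≈ 669 km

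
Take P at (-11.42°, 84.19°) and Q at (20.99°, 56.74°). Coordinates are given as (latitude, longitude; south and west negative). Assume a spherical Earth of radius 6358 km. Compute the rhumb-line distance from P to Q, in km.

4680 km

Rhumb course C = atan2(Δλ, Δψ) with Δψ = ln[tan(π/4+φ₂/2)/tan(π/4+φ₁/2)] = +0.5755, Δλ = -0.4791 → C = 320.22°
d = R·|Δφ| / |cos C| = 6358·0.56566 / 0.76853 = 4680 km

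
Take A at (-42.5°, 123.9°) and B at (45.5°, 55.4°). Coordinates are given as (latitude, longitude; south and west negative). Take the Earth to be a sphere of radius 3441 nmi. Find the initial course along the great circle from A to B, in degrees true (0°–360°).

θ = atan2( sin Δλ·cos φ₂ ,  cos φ₁ sin φ₂ − sin φ₁ cos φ₂ cos Δλ )
  = atan2(-0.6521, +0.6994) = 317.00°

317.0°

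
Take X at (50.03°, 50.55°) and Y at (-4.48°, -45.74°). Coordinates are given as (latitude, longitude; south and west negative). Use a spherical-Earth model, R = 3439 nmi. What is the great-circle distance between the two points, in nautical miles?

cos σ = sin φ₁ sin φ₂ + cos φ₁ cos φ₂ cos Δλ
      = sin(50.03°)sin(-4.48°) + cos(50.03°)cos(-4.48°)cos(-96.29°) = -0.1300
σ = 97.471° → d = Rσ = 3439·1.70119 = 5850 nmi

5850 nmi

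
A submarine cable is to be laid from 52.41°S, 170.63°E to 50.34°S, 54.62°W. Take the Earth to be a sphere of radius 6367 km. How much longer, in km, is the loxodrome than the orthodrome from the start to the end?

Great circle: cos σ = sin φ₁ sin φ₂ + cos φ₁ cos φ₂ cos Δλ,  σ = 1.2282 rad → d_gc = 7820.0 km
Rhumb line: Δψ = +0.0579, q = Δφ/Δψ = 0.6241, d_rh = R√(Δφ²+q²Δλ²) = 9347.9 km
Excess = 9347.9 − 7820.0 = 1527.9 ≈ 1528 km

1528 km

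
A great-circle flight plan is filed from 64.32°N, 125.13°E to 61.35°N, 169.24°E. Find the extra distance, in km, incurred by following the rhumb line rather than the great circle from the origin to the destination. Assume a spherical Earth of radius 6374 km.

44 km

Great circle: cos σ = sin φ₁ sin φ₂ + cos φ₁ cos φ₂ cos Δλ,  σ = 0.3480 rad → d_gc = 2217.97 km
Rhumb line: Δψ = -0.1136, q = Δφ/Δψ = 0.4561, d_rh = R√(Δφ²+q²Δλ²) = 2262.46 km
Excess = 2262.46 − 2217.97 = 44.49 ≈ 44 km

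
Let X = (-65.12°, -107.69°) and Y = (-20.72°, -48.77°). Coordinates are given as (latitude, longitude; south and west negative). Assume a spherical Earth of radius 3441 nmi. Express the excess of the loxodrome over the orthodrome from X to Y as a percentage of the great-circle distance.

Great circle: σ = 1.0191 rad → d_gc = Rσ = 3506.8 nmi
Rhumb: Δφ = +0.7749, Δλ = +1.0283, Δψ = +1.1416, q = Δφ/Δψ = 0.6788 → d_rh = R√(Δφ²+q²Δλ²) = 3588.8 nmi
Excess = (3588.8 − 3506.8) / 3506.8 = 82.0 / 3506.8 = 2.34% ≈ 2.3%

2.3%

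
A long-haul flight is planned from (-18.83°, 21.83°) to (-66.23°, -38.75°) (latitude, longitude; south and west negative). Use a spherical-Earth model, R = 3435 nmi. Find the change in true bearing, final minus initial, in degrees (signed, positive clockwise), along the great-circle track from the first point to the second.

At departure: θ₁ = atan2(sin Δλ cos φ₂, cos φ₁ sin φ₂ − sin φ₁ cos φ₂ cos Δλ) = 203.63°
At arrival: θ₂ = atan2(sin Δλ cos φ₁, −cos φ₂ sin φ₁ + sin φ₂ cos φ₁ cos Δλ) = 250.29°
Δθ = θ₂ − θ₁ = +46.7°

+46.7°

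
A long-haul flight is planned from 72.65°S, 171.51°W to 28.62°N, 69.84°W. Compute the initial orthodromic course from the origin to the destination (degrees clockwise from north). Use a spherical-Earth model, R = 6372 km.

91.8°

N = sin Δλ·cos φ₂ = +0.8597;  D = cos φ₁ sin φ₂ − sin φ₁ cos φ₂ cos Δλ = -0.0266
initial course = atan2(N, D) = 91.77°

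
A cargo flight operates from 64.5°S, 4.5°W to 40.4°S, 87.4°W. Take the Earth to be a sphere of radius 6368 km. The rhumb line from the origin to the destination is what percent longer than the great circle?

Great circle: σ = 0.8950 rad → d_gc = Rσ = 5699.5 km
Rhumb: Δφ = +0.4206, Δλ = -1.4469, Δψ = +0.7139, q = Δφ/Δψ = 0.5892 → d_rh = R√(Δφ²+q²Δλ²) = 6053.2 km
Excess = (6053.2 − 5699.5) / 5699.5 = 353.7 / 5699.5 = 6.21% ≈ 6.2%

6.2%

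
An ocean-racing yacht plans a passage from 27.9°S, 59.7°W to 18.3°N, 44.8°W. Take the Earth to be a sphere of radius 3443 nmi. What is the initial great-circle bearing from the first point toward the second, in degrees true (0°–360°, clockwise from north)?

θ = atan2( sin Δλ·cos φ₂ ,  cos φ₁ sin φ₂ − sin φ₁ cos φ₂ cos Δλ )
  = atan2(+0.2441, +0.7068) = 19.05°

19.1°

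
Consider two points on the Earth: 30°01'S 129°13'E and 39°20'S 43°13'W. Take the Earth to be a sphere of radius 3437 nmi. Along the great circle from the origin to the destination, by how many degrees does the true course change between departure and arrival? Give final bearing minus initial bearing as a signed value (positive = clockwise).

At departure: θ₁ = atan2(sin Δλ cos φ₂, cos φ₁ sin φ₂ − sin φ₁ cos φ₂ cos Δλ) = 186.23°
At arrival: θ₂ = atan2(sin Δλ cos φ₁, −cos φ₂ sin φ₁ + sin φ₂ cos φ₁ cos Δλ) = 353.02°
Δθ = θ₂ − θ₁ = +166.8°

+166.8°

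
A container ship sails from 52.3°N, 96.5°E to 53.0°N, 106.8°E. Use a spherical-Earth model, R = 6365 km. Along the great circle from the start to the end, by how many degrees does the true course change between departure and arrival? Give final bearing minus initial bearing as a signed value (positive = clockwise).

+8.2°

At departure: θ₁ = atan2(sin Δλ cos φ₂, cos φ₁ sin φ₂ − sin φ₁ cos φ₂ cos Δλ) = 79.53°
At arrival: θ₂ = atan2(sin Δλ cos φ₁, −cos φ₂ sin φ₁ + sin φ₂ cos φ₁ cos Δλ) = 87.72°
Δθ = θ₂ − θ₁ = +8.2°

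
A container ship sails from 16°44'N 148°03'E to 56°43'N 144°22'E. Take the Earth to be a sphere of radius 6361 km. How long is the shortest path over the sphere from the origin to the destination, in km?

4450 km

Haversine: a = sin²(Δφ/2)+cos φ₁ cos φ₂ sin²(Δλ/2) = 0.11743;  σ = 2·atan2(√a,√(1−a))
σ = 40.080° → d = Rσ = 6361·0.69953 = 4450 km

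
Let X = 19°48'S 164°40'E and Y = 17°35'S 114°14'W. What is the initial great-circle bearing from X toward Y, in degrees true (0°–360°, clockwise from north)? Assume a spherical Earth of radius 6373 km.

104.0°

N = sin Δλ·cos φ₂ = +0.9418;  D = cos φ₁ sin φ₂ − sin φ₁ cos φ₂ cos Δλ = -0.2343
initial course = atan2(N, D) = 103.97°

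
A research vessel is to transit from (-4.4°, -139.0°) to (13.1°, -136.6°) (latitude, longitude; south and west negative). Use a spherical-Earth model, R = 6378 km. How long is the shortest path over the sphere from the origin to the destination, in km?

Haversine: a = sin²(Δφ/2)+cos φ₁ cos φ₂ sin²(Δλ/2) = 0.02357;  σ = 2·atan2(√a,√(1−a))
σ = 17.662° → d = Rσ = 6378·0.30825 = 1966 km

1966 km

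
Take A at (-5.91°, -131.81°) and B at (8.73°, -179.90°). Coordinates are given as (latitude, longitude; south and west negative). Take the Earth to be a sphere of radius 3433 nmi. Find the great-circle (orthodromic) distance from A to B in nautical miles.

3003 nmi

Haversine: a = sin²(Δφ/2)+cos φ₁ cos φ₂ sin²(Δλ/2) = 0.17946;  σ = 2·atan2(√a,√(1−a))
σ = 50.127° → d = Rσ = 3433·0.87488 = 3003 nmi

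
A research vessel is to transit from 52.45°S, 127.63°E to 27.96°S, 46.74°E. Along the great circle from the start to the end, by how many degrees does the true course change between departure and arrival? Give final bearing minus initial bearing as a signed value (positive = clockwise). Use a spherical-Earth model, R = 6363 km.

Initial bearing θ₁ = atan2(sin Δλ cos φ₂, cos φ₁ sin φ₂ − sin φ₁ cos φ₂ cos Δλ) = 258.66°
Final bearing θ₂ = (initial bearing from the destination back to the start) + 180° = 317.43°
Δθ = θ₂ − θ₁ = +58.8°

+58.8°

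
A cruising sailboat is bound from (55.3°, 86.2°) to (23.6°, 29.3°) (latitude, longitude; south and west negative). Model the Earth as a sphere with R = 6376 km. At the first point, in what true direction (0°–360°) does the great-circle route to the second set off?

θ = atan2( sin Δλ·cos φ₂ ,  cos φ₁ sin φ₂ − sin φ₁ cos φ₂ cos Δλ )
  = atan2(-0.7677, -0.1835) = 256.56°

256.6°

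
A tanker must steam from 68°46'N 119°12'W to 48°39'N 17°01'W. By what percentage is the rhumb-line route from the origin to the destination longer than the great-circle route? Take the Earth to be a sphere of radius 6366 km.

11.2%

Great circle: σ = 0.8642 rad → d_gc = Rσ = 5501.6 km
Rhumb: Δφ = -0.3511, Δλ = +1.7834, Δψ = -0.6997, q = Δφ/Δψ = 0.5018 → d_rh = R√(Δφ²+q²Δλ²) = 6119.5 km
Excess = (6119.5 − 5501.6) / 5501.6 = 617.9 / 5501.6 = 11.23% ≈ 11.2%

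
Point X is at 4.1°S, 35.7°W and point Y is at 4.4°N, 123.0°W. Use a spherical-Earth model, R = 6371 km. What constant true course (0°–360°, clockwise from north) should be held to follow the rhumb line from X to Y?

275.6°

Δψ = ln[tan(π/4+φ₂/2)/tan(π/4+φ₁/2)] = +0.1485
Δλ = -1.5237 rad (taken the short way round)
course = atan2(Δλ, Δψ) = 275.57°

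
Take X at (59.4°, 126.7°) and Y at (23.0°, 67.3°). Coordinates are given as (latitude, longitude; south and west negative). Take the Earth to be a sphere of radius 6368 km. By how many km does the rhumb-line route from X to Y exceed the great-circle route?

Great circle: cos σ = sin φ₁ sin φ₂ + cos φ₁ cos φ₂ cos Δλ,  σ = 0.9584 rad → d_gc = 6103.0 km
Rhumb line: Δψ = -0.8835, q = Δφ/Δψ = 0.7190, d_rh = R√(Δφ²+q²Δλ²) = 6237.1 km
Excess = 6237.1 − 6103.0 = 134.1 ≈ 134 km

134 km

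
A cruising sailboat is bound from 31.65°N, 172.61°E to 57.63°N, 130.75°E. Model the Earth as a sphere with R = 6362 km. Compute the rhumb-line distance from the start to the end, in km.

4324 km

Δψ = ln[tan(π/4+φ₂/2)/tan(π/4+φ₁/2)] = +0.6542;  Δφ = +0.4534 rad,  Δλ = -0.7306 rad
q = Δφ/Δψ = 0.6931
d = R·√(Δφ² + q²Δλ²) = 6362·0.67973 = 4324 km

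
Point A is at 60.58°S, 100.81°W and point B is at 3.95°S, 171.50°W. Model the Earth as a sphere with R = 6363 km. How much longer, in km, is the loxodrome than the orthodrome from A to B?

Great circle: cos σ = sin φ₁ sin φ₂ + cos φ₁ cos φ₂ cos Δλ,  σ = 1.3469 rad → d_gc = 8570.2 km
Rhumb line: Δψ = +1.2684, q = Δφ/Δψ = 0.7792, d_rh = R√(Δφ²+q²Δλ²) = 8773.6 km
Excess = 8773.6 − 8570.2 = 203.4 ≈ 203 km

203 km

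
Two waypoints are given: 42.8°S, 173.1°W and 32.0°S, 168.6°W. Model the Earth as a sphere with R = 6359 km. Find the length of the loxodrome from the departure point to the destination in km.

Rhumb course C = atan2(Δλ, Δψ) with Δψ = ln[tan(π/4+φ₂/2)/tan(π/4+φ₁/2)] = +0.2380, Δλ = +0.0785 → C = 18.26°
d = R·|Δφ| / |cos C| = 6359·0.18850 / 0.94965 = 1262 km

1262 km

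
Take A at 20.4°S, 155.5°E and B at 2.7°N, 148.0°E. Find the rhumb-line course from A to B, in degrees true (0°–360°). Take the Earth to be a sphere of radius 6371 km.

342.3°

Δψ = ln[tan(π/4+φ₂/2)/tan(π/4+φ₁/2)] = +0.4110
Δλ = -0.1309 rad (taken the short way round)
course = atan2(Δλ, Δψ) = 342.33°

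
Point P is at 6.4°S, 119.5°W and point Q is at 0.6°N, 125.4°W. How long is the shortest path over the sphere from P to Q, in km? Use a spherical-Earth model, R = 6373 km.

cos σ = sin φ₁ sin φ₂ + cos φ₁ cos φ₂ cos Δλ
      = sin(-6.40°)sin(0.60°) + cos(-6.40°)cos(0.60°)cos(-5.90°) = 0.9873
σ = 9.148° → d = Rσ = 6373·0.15965 = 1017 km

1017 km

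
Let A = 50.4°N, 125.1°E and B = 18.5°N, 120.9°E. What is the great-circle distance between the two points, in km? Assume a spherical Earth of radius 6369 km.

3566 km

Haversine: a = sin²(Δφ/2)+cos φ₁ cos φ₂ sin²(Δλ/2) = 0.07633;  σ = 2·atan2(√a,√(1−a))
σ = 32.076° → d = Rσ = 6369·0.55982 = 3566 km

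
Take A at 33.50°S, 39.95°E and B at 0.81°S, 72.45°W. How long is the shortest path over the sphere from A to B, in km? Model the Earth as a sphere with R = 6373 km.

12019 km

cos σ = sin φ₁ sin φ₂ + cos φ₁ cos φ₂ cos Δλ
      = sin(-33.50°)sin(-0.81°) + cos(-33.50°)cos(-0.81°)cos(-112.40°) = -0.3099
σ = 108.055° → d = Rσ = 6373·1.88592 = 12019 km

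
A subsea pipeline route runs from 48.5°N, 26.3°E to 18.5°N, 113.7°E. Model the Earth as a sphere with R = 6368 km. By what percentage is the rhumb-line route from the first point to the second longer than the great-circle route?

Great circle: σ = 1.3014 rad → d_gc = Rσ = 8287.3 km
Rhumb: Δφ = -0.5236, Δλ = +1.5254, Δψ = -0.6419, q = Δφ/Δψ = 0.8157 → d_rh = R√(Δφ²+q²Δλ²) = 8596.3 km
Excess = (8596.3 − 8287.3) / 8287.3 = 309.0 / 8287.3 = 3.73% ≈ 3.7%

3.7%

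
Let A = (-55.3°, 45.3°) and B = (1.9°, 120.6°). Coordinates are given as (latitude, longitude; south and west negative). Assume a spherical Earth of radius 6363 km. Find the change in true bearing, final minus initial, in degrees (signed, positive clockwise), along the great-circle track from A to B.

-43.1°

At departure: θ₁ = atan2(sin Δλ cos φ₂, cos φ₁ sin φ₂ − sin φ₁ cos φ₂ cos Δλ) = 76.76°
At arrival: θ₂ = atan2(sin Δλ cos φ₁, −cos φ₂ sin φ₁ + sin φ₂ cos φ₁ cos Δλ) = 33.67°
Δθ = θ₂ − θ₁ = -43.1°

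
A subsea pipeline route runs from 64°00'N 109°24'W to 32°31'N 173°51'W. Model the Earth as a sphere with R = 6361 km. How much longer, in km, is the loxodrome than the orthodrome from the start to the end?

180 km

Great circle: cos σ = sin φ₁ sin φ₂ + cos φ₁ cos φ₂ cos Δλ,  σ = 0.8729 rad → d_gc = 5552.8 km
Rhumb line: Δψ = -0.8652, q = Δφ/Δψ = 0.6351, d_rh = R√(Δφ²+q²Δλ²) = 5733.0 km
Excess = 5733.0 − 5552.8 = 180.2 ≈ 180 km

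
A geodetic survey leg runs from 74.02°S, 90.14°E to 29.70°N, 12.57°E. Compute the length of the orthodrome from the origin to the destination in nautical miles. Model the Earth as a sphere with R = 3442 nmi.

Haversine: a = sin²(Δφ/2)+cos φ₁ cos φ₂ sin²(Δλ/2) = 0.71242;  σ = 2·atan2(√a,√(1−a))
σ = 115.141° → d = Rσ = 3442·2.00958 = 6917 nmi

6917 nmi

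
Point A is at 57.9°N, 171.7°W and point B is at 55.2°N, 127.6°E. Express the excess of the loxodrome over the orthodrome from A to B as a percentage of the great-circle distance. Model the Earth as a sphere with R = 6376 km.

Great circle: σ = 0.5660 rad → d_gc = Rσ = 3609.1 km
Rhumb: Δφ = -0.0471, Δλ = -1.0594, Δψ = -0.0855, q = Δφ/Δψ = 0.5509 → d_rh = R√(Δφ²+q²Δλ²) = 3733.5 km
Excess = (3733.5 − 3609.1) / 3609.1 = 124.4 / 3609.1 = 3.447% ≈ 3.4%

3.4%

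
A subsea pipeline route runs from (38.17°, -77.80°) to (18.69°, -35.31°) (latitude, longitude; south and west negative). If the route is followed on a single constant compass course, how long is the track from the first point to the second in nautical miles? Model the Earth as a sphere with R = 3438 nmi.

Rhumb course C = atan2(Δλ, Δψ) with Δψ = ln[tan(π/4+φ₂/2)/tan(π/4+φ₁/2)] = -0.3896, Δλ = +0.7416 → C = 117.72°
d = R·|Δφ| / |cos C| = 3438·0.33999 / 0.46509 = 2513 nmi

2513 nmi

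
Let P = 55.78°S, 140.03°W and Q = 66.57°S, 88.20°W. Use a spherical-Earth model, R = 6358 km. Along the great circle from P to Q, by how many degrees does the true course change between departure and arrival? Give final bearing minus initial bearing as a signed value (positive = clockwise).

-46.3°

At departure: θ₁ = atan2(sin Δλ cos φ₂, cos φ₁ sin φ₂ − sin φ₁ cos φ₂ cos Δλ) = 135.02°
At arrival: θ₂ = atan2(sin Δλ cos φ₁, −cos φ₂ sin φ₁ + sin φ₂ cos φ₁ cos Δλ) = 88.72°
Δθ = θ₂ − θ₁ = -46.3°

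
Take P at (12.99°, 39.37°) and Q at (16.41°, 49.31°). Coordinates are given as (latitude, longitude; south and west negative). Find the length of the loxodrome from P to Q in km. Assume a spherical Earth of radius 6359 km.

Rhumb course C = atan2(Δλ, Δψ) with Δψ = ln[tan(π/4+φ₂/2)/tan(π/4+φ₁/2)] = +0.0617, Δλ = +0.1735 → C = 70.42°
d = R·|Δφ| / |cos C| = 6359·0.05969 / 0.33519 = 1132 km

1132 km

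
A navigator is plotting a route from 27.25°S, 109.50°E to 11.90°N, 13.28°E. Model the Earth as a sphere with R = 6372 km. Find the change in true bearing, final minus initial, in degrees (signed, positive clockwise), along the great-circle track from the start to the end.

+18.0°

At departure: θ₁ = atan2(sin Δλ cos φ₂, cos φ₁ sin φ₂ − sin φ₁ cos φ₂ cos Δλ) = 277.89°
At arrival: θ₂ = atan2(sin Δλ cos φ₁, −cos φ₂ sin φ₁ + sin φ₂ cos φ₁ cos Δλ) = 295.85°
Δθ = θ₂ − θ₁ = +18.0°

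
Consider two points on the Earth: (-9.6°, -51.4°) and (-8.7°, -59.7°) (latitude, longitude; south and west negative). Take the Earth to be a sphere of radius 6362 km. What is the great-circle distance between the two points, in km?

915 km

Haversine: a = sin²(Δφ/2)+cos φ₁ cos φ₂ sin²(Δλ/2) = 0.00517;  σ = 2·atan2(√a,√(1−a))
σ = 8.243° → d = Rσ = 6362·0.14387 = 915 km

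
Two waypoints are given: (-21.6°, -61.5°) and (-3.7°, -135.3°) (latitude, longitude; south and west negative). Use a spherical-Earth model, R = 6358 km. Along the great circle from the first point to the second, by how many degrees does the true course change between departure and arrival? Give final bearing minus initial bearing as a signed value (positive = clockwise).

+18.9°

Initial bearing θ₁ = atan2(sin Δλ cos φ₂, cos φ₁ sin φ₂ − sin φ₁ cos φ₂ cos Δλ) = 272.54°
Final bearing θ₂ = (initial bearing from the destination back to the start) + 180° = 291.44°
Δθ = θ₂ − θ₁ = +18.9°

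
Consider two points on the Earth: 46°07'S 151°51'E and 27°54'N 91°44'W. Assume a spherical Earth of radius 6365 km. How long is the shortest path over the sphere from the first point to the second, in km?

14172 km

cos σ = sin φ₁ sin φ₂ + cos φ₁ cos φ₂ cos Δλ
      = sin(-46.12°)sin(27.90°) + cos(-46.12°)cos(27.90°)cos(116.42°) = -0.6098
σ = 127.576° → d = Rσ = 6365·2.22662 = 14172 km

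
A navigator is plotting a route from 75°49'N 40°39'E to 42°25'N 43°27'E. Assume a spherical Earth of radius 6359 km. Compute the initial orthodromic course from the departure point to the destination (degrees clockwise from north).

θ = atan2( sin Δλ·cos φ₂ ,  cos φ₁ sin φ₂ − sin φ₁ cos φ₂ cos Δλ )
  = atan2(+0.0361, -0.5496) = 176.25°

176.2°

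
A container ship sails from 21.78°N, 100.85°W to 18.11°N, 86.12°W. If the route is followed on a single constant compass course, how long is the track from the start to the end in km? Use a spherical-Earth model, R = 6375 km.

Rhumb course C = atan2(Δλ, Δψ) with Δψ = ln[tan(π/4+φ₂/2)/tan(π/4+φ₁/2)] = -0.0682, Δλ = +0.2571 → C = 104.85°
d = R·|Δφ| / |cos C| = 6375·0.06405 / 0.25625 = 1594 km

1594 km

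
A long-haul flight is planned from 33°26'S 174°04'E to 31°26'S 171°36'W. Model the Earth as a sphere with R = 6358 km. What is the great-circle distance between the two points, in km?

1360 km

cos σ = sin φ₁ sin φ₂ + cos φ₁ cos φ₂ cos Δλ
      = sin(-33.43°)sin(-31.43°) + cos(-33.43°)cos(-31.43°)cos(14.33°) = 0.9772
σ = 12.251° → d = Rσ = 6358·0.21383 = 1360 km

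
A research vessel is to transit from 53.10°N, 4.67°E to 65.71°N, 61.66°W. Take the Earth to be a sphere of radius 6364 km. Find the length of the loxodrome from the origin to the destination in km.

Rhumb course C = atan2(Δλ, Δψ) with Δψ = ln[tan(π/4+φ₂/2)/tan(π/4+φ₁/2)] = +0.4384, Δλ = -1.1577 → C = 290.74°
d = R·|Δφ| / |cos C| = 6364·0.22009 / 0.35417 = 3955 km

3955 km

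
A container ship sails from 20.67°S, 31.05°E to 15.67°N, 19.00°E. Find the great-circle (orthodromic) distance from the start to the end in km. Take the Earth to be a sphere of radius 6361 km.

cos σ = sin φ₁ sin φ₂ + cos φ₁ cos φ₂ cos Δλ
      = sin(-20.67°)sin(15.67°) + cos(-20.67°)cos(15.67°)cos(-12.05°) = 0.7857
σ = 38.218° → d = Rσ = 6361·0.66703 = 4243 km

4243 km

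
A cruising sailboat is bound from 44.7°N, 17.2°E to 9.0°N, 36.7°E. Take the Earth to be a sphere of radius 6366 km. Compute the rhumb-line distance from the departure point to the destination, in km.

Rhumb course C = atan2(Δλ, Δψ) with Δψ = ln[tan(π/4+φ₂/2)/tan(π/4+φ₁/2)] = -0.7163, Δλ = +0.3403 → C = 154.58°
d = R·|Δφ| / |cos C| = 6366·0.62308 / 0.90322 = 4392 km

4392 km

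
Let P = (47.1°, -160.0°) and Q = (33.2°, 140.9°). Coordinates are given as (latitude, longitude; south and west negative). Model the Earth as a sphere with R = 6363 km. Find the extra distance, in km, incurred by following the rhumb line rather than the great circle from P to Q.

Great circle: cos σ = sin φ₁ sin φ₂ + cos φ₁ cos φ₂ cos Δλ,  σ = 0.8043 rad → d_gc = 5117.7 km
Rhumb line: Δψ = -0.3193, q = Δφ/Δψ = 0.7598, d_rh = R√(Δφ²+q²Δλ²) = 5220.3 km
Excess = 5220.3 − 5117.7 = 102.6 ≈ 103 km

103 km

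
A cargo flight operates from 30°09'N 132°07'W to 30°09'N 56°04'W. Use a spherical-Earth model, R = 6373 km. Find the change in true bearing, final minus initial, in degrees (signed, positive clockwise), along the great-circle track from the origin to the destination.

+42.9°

Initial bearing θ₁ = atan2(sin Δλ cos φ₂, cos φ₁ sin φ₂ − sin φ₁ cos φ₂ cos Δλ) = 68.56°
Final bearing θ₂ = (initial bearing from the destination back to the start) + 180° = 111.44°
Δθ = θ₂ − θ₁ = +42.9°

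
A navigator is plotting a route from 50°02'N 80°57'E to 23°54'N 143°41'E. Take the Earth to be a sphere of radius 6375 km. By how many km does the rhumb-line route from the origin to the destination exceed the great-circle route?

Great circle: cos σ = sin φ₁ sin φ₂ + cos φ₁ cos φ₂ cos Δλ,  σ = 0.9526 rad → d_gc = 6072.9 km
Rhumb line: Δψ = -0.5818, q = Δφ/Δψ = 0.7840, d_rh = R√(Δφ²+q²Δλ²) = 6196.6 km
Excess = 6196.6 − 6072.9 = 123.7 ≈ 124 km

124 km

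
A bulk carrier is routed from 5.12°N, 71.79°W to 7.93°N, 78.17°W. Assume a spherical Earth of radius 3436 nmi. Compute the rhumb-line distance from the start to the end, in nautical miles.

416 nmi

Rhumb course C = atan2(Δλ, Δψ) with Δψ = ln[tan(π/4+φ₂/2)/tan(π/4+φ₁/2)] = +0.0494, Δλ = -0.1114 → C = 293.91°
d = R·|Δφ| / |cos C| = 3436·0.04904 / 0.40531 = 416 nmi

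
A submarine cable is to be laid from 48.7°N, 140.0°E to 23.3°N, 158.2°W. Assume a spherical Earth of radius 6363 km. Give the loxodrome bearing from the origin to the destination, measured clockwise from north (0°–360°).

117.3°

Meridional parts: M(φ₁)=+0.9759, M(φ₂)=+0.4184 → ΔM = -0.5575;  Δλ = +1.0786 rad
tan C = Δλ / ΔM = -1.9348 → C = 117.33°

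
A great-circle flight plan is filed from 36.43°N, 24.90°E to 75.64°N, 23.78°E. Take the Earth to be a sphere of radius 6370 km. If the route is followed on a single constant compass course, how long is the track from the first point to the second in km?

4360 km

Rhumb course C = atan2(Δλ, Δψ) with Δψ = ln[tan(π/4+φ₂/2)/tan(π/4+φ₁/2)] = +1.3881, Δλ = -0.0195 → C = 359.19°
d = R·|Δφ| / |cos C| = 6370·0.68434 / 0.99990 = 4360 km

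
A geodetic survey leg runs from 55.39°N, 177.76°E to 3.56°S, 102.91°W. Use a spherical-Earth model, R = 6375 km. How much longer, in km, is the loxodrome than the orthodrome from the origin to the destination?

Great circle: cos σ = sin φ₁ sin φ₂ + cos φ₁ cos φ₂ cos Δλ,  σ = 1.5169 rad → d_gc = 9670.3 km
Rhumb line: Δψ = -1.2283, q = Δφ/Δψ = 0.8376, d_rh = R√(Δφ²+q²Δλ²) = 9883.4 km
Excess = 9883.4 − 9670.3 = 213.1 ≈ 213 km

213 km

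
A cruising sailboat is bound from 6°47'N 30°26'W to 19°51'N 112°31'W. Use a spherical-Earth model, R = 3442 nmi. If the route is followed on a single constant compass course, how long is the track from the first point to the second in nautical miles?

4851 nmi

Rhumb course C = atan2(Δλ, Δψ) with Δψ = ln[tan(π/4+φ₂/2)/tan(π/4+φ₁/2)] = +0.2349, Δλ = -1.4326 → C = 279.31°
d = R·|Δφ| / |cos C| = 3442·0.22806 / 0.16182 = 4851 nmi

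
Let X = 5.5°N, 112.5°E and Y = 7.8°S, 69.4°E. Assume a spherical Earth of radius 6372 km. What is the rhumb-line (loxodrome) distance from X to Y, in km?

Rhumb course C = atan2(Δλ, Δψ) with Δψ = ln[tan(π/4+φ₂/2)/tan(π/4+φ₁/2)] = -0.2327, Δλ = -0.7522 → C = 252.81°
d = R·|Δφ| / |cos C| = 6372·0.23213 / 0.29553 = 5005 km

5005 km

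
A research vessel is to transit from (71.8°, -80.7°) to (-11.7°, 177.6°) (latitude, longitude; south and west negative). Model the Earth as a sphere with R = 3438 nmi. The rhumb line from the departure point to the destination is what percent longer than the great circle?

Great circle: σ = 1.8283 rad → d_gc = Rσ = 6285.7 nmi
Rhumb: Δφ = -1.4573, Δλ = -1.7750, Δψ = -2.0371, q = Δφ/Δψ = 0.7154 → d_rh = R√(Δφ²+q²Δλ²) = 6645.5 nmi
Excess = (6645.5 − 6285.7) / 6285.7 = 359.8 / 6285.7 = 5.72% ≈ 5.7%

5.7%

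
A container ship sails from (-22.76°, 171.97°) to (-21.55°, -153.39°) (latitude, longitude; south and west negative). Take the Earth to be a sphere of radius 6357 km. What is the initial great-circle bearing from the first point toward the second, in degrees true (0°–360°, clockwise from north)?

N = sin Δλ·cos φ₂ = +0.5287;  D = cos φ₁ sin φ₂ − sin φ₁ cos φ₂ cos Δλ = -0.0427
initial course = atan2(N, D) = 94.61°

94.6°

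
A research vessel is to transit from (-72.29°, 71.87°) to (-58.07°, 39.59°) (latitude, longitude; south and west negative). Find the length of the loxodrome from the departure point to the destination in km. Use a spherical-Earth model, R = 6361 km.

Δψ = ln[tan(π/4+φ₂/2)/tan(π/4+φ₁/2)] = +0.6078;  Δφ = +0.2482 rad,  Δλ = -0.5634 rad
q = Δφ/Δψ = 0.4084
d = R·√(Δφ² + q²Δλ²) = 6361·0.33842 = 2153 km

2153 km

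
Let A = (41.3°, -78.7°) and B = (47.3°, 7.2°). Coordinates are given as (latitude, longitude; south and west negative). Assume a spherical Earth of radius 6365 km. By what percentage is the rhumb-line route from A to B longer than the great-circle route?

Great circle: σ = 1.0222 rad → d_gc = Rσ = 6506.4 km
Rhumb: Δφ = +0.1047, Δλ = +1.4992, Δψ = +0.1465, q = Δφ/Δψ = 0.7147 → d_rh = R√(Δφ²+q²Δλ²) = 6853.0 km
Excess = (6853.0 − 6506.4) / 6506.4 = 346.6 / 6506.4 = 5.33% ≈ 5.3%

5.3%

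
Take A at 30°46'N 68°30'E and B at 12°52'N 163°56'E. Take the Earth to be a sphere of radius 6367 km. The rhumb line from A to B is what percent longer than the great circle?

Great circle: σ = 1.5362 rad → d_gc = Rσ = 9781.0 km
Rhumb: Δφ = -0.3124, Δλ = +1.6656, Δψ = -0.3383, q = Δφ/Δψ = 0.9234 → d_rh = R√(Δφ²+q²Δλ²) = 9992.4 km
Excess = (9992.4 − 9781.0) / 9781.0 = 211.4 / 9781.0 = 2.16% ≈ 2.2%

2.2%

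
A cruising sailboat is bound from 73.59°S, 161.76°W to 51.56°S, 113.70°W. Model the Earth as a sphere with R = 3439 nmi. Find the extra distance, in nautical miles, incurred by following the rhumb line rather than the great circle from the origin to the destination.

Great circle: cos σ = sin φ₁ sin φ₂ + cos φ₁ cos φ₂ cos Δλ,  σ = 0.5181 rad → d_gc = 1781.9 nmi
Rhumb line: Δψ = +0.8829, q = Δφ/Δψ = 0.4355, d_rh = R√(Δφ²+q²Δλ²) = 1823.9 nmi
Excess = 1823.9 − 1781.9 = 42.0 ≈ 42 nmi

42 nmi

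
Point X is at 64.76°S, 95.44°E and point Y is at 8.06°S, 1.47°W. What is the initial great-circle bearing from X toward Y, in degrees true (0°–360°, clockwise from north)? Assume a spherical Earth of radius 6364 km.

N = sin Δλ·cos φ₂ = -0.9829;  D = cos φ₁ sin φ₂ − sin φ₁ cos φ₂ cos Δλ = -0.1675
initial course = atan2(N, D) = 260.33°

260.3°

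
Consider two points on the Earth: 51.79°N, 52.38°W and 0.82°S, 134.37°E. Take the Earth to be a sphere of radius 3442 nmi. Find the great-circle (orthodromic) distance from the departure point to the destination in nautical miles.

7732 nmi

cos σ = sin φ₁ sin φ₂ + cos φ₁ cos φ₂ cos Δλ
      = sin(51.79°)sin(-0.82°) + cos(51.79°)cos(-0.82°)cos(-173.25°) = -0.6254
σ = 128.715° → d = Rσ = 3442·2.24649 = 7732 nmi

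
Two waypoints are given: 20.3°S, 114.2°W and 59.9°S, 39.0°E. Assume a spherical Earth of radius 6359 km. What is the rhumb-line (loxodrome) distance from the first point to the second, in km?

13109 km

Δψ = ln[tan(π/4+φ₂/2)/tan(π/4+φ₁/2)] = -0.9515;  Δφ = -0.6912 rad,  Δλ = +2.6738 rad
q = Δφ/Δψ = 0.7264
d = R·√(Δφ² + q²Δλ²) = 6359·2.06150 = 13109 km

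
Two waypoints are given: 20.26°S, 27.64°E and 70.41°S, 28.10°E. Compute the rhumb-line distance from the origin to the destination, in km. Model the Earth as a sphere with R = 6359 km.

5566 km

Rhumb course C = atan2(Δλ, Δψ) with Δψ = ln[tan(π/4+φ₂/2)/tan(π/4+φ₁/2)] = -1.3953, Δλ = +0.0080 → C = 179.67°
d = R·|Δφ| / |cos C| = 6359·0.87528 / 0.99998 = 5566 km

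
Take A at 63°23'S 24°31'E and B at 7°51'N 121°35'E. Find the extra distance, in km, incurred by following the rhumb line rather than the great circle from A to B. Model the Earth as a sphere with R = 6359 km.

477 km

Great circle: cos σ = sin φ₁ sin φ₂ + cos φ₁ cos φ₂ cos Δλ,  σ = 1.7484 rad → d_gc = 11118.3 km
Rhumb line: Δψ = +1.5791, q = Δφ/Δψ = 0.7873, d_rh = R√(Δφ²+q²Δλ²) = 11595.1 km
Excess = 11595.1 − 11118.3 = 476.8 ≈ 477 km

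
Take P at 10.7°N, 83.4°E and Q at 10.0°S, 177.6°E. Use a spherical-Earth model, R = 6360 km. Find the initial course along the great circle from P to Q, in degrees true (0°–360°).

θ = atan2( sin Δλ·cos φ₂ ,  cos φ₁ sin φ₂ − sin φ₁ cos φ₂ cos Δλ )
  = atan2(+0.9822, -0.1572) = 99.10°

99.1°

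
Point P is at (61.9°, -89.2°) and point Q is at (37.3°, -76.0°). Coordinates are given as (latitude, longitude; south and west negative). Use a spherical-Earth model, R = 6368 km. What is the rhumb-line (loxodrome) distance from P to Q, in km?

2886 km

Rhumb course C = atan2(Δλ, Δψ) with Δψ = ln[tan(π/4+φ₂/2)/tan(π/4+φ₁/2)] = -0.6827, Δλ = +0.2304 → C = 161.35°
d = R·|Δφ| / |cos C| = 6368·0.42935 / 0.94751 = 2886 km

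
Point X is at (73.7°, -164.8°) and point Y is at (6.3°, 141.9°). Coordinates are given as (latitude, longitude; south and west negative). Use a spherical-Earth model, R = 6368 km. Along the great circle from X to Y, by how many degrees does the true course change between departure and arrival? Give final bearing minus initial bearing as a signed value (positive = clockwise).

-42.4°

Initial bearing θ₁ = atan2(sin Δλ cos φ₂, cos φ₁ sin φ₂ − sin φ₁ cos φ₂ cos Δλ) = 235.91°
Final bearing θ₂ = (initial bearing from the destination back to the start) + 180° = 193.52°
Δθ = θ₂ − θ₁ = -42.4°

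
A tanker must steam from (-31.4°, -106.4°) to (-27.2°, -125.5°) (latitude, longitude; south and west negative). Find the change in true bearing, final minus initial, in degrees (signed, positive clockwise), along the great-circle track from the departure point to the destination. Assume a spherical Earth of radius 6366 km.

+9.4°

Initial bearing θ₁ = atan2(sin Δλ cos φ₂, cos φ₁ sin φ₂ − sin φ₁ cos φ₂ cos Δλ) = 279.31°
Final bearing θ₂ = (initial bearing from the destination back to the start) + 180° = 288.73°
Δθ = θ₂ − θ₁ = +9.4°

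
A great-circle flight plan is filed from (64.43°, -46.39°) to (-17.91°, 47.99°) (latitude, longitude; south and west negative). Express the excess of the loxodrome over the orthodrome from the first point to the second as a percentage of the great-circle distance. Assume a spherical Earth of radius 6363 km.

3.3%

Great circle: σ = 1.8847 rad → d_gc = Rσ = 11992.3 km
Rhumb: Δφ = -1.4371, Δλ = +1.6472, Δψ = -1.8010, q = Δφ/Δψ = 0.7980 → d_rh = R√(Δφ²+q²Δλ²) = 12392.4 km
Excess = (12392.4 − 11992.3) / 11992.3 = 400.1 / 11992.3 = 3.34% ≈ 3.3%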